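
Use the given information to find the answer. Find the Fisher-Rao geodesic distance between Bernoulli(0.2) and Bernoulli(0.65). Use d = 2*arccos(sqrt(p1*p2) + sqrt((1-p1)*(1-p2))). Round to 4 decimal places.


Geodesic distance on Bernoulli manifold:
d(p1,p2) = 2*arccos(sqrt(p1*p2) + sqrt((1-p1)*(1-p2))).
sqrt(p1*p2) = sqrt(0.2*0.65) = 0.360555.
sqrt((1-p1)*(1-p2)) = sqrt(0.8*0.35) = 0.52915.
arg = 0.360555 + 0.52915 = 0.889705.
d = 2*arccos(0.889705) = 0.9482

0.9482


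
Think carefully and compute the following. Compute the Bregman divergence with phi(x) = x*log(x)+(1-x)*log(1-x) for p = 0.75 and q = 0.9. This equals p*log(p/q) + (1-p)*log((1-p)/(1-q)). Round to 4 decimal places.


Bregman divergence with negative entropy generator:
D = p*log(p/q) + (1-p)*log((1-p)/(1-q)).
p = 0.75, q = 0.9.
p*log(p/q) = 0.75*log(0.75/0.9) = -0.136741.
(1-p)*log((1-p)/(1-q)) = 0.25*log(0.25/0.1) = 0.229073.
D = -0.136741 + 0.229073 = 0.0923

0.0923


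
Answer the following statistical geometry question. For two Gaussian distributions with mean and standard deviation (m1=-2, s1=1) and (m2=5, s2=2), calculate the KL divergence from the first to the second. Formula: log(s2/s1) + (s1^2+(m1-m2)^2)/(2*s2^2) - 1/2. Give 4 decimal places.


KL divergence between normal distributions:
KL = log(s2/s1) + (s1^2 + (m1-m2)^2)/(2*s2^2) - 1/2.
log(2/1) = 0.693147.
(1^2 + (-2-5)^2)/(2*2^2) = (1 + 49)/8 = 6.25.
KL = 0.693147 + 6.25 - 0.5 = 6.4431

6.4431


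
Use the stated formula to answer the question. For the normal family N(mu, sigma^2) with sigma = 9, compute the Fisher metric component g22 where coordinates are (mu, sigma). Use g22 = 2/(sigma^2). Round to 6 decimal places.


For the 2-parameter normal family, the Fisher metric has:
  g11 = 1/sigma^2, g22 = 2/sigma^2.
sigma = 9, sigma^2 = 81.
g22 = 0.024691

0.024691


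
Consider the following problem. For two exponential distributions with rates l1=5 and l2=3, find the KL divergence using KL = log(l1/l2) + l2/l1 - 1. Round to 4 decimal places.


KL divergence for exponential family:
KL = log(l1/l2) + l2/l1 - 1.
log(5/3) = 0.510826.
3/5 = 0.6.
KL = 0.510826 + 0.6 - 1 = 0.1108

0.1108


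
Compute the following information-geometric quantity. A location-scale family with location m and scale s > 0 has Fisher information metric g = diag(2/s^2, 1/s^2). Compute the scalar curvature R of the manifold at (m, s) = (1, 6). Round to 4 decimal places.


The metric has the form g = (A dm^2 + B ds^2)/s^2 with A = 2, B = 1.
Substitute u = sqrt(A/B)*m: g = B*(du^2 + ds^2)/s^2, i.e. B times the
Poincare upper half-plane metric, which has constant Gaussian curvature -1.
Scaling a 2D metric by a constant c divides the Gaussian curvature by c,
so K = -1/B = -1/(1) = -1.0000 everywhere (the point (m, s) = (1, 6) is irrelevant:
the curvature is constant).
Scalar curvature in dimension 2: R = 2K = -2/(1) = -2.0000.

-2.0000


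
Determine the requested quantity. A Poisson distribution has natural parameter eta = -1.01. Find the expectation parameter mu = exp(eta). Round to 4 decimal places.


Expectation parameter for Poisson exponential family:
mu = exp(eta).
eta = -1.01.
mu = exp(-1.01) = 0.3642

0.3642


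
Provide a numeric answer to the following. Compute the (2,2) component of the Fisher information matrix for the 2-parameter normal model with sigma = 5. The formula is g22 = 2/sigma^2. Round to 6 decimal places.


For the 2-parameter normal family, the Fisher metric has:
  g11 = 1/sigma^2, g22 = 2/sigma^2.
sigma = 5, sigma^2 = 25.
g22 = 0.080000

0.080000


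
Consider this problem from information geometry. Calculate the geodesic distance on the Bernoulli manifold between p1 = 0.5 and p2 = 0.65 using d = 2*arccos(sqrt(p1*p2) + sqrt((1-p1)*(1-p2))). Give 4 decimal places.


Geodesic distance on Bernoulli manifold:
d(p1,p2) = 2*arccos(sqrt(p1*p2) + sqrt((1-p1)*(1-p2))).
sqrt(p1*p2) = sqrt(0.5*0.65) = 0.570088.
sqrt((1-p1)*(1-p2)) = sqrt(0.5*0.35) = 0.41833.
arg = 0.570088 + 0.41833 = 0.988418.
d = 2*arccos(0.988418) = 0.3047

0.3047


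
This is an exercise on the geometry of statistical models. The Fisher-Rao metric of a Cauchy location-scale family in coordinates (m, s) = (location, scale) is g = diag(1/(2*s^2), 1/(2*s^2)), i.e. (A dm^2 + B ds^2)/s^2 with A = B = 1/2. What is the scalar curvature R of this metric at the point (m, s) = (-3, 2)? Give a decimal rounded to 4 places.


The metric has the form g = (A dm^2 + B ds^2)/s^2 with A = 1/2, B = 1/2.
Substitute u = sqrt(A/B)*m: g = B*(du^2 + ds^2)/s^2, i.e. B times the
Poincare upper half-plane metric, which has constant Gaussian curvature -1.
Scaling a 2D metric by a constant c divides the Gaussian curvature by c,
so K = -1/B = -1/(1/2) = -2.0000 everywhere (the point (m, s) = (-3, 2) is irrelevant:
the curvature is constant).
Scalar curvature in dimension 2: R = 2K = -2/(1/2) = -4.0000.

-4.0000


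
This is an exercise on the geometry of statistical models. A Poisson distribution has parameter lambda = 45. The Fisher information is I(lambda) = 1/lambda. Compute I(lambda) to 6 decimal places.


Fisher information for Poisson: I(lambda) = 1/lambda.
lambda = 45.
I(lambda) = 1/45 = 0.022222

0.022222


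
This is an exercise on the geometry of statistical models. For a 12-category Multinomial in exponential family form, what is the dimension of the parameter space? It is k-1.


Exponential family dimension calculation:
For Multinomial with k=12 categories, dim = k-1 = 11.

11


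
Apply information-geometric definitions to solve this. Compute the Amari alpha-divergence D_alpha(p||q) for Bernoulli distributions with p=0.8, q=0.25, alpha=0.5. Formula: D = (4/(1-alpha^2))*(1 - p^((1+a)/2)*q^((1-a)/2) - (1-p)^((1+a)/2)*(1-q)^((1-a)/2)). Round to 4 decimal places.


Amari alpha-divergence:
D = (4/(1-alpha^2))*(1 - p^((1+a)/2)*q^((1-a)/2) - (1-p)^((1+a)/2)*(1-q)^((1-a)/2)).
alpha = 0.5, p = 0.8, q = 0.25.
e1 = (1+alpha)/2 = 0.75, e2 = (1-alpha)/2 = 0.25.
t1 = p^e1 * q^e2 = 0.8^0.75 * 0.25^0.25 = 0.59814.
t2 = (1-p)^e1 * (1-q)^e2 = 0.2^0.75 * 0.75^0.25 = 0.278316.
4/(1-alpha^2) = 5.333333.
D = 5.333333*(1 - 0.59814 - 0.278316) = 0.6589

0.6589


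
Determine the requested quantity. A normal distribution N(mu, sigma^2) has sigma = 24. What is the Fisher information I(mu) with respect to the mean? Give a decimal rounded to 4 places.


The Fisher information for the mean of a normal distribution is I(mu) = 1/sigma^2.
sigma = 24, so sigma^2 = 576.
I(mu) = 1/576 = 0.0017

0.0017


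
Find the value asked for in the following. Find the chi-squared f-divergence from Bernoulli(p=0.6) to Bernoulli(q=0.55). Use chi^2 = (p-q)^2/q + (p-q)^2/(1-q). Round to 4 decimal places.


Chi-squared divergence between Bernoulli distributions:
chi^2 = (p-q)^2/q + (p-q)^2/(1-q).
p = 0.6, q = 0.55, p-q = 0.05.
(p-q)^2 = 0.0025.
term1 = 0.0025/0.55 = 0.004545.
term2 = 0.0025/0.45 = 0.005556.
chi^2 = 0.004545 + 0.005556 = 0.0101

0.0101


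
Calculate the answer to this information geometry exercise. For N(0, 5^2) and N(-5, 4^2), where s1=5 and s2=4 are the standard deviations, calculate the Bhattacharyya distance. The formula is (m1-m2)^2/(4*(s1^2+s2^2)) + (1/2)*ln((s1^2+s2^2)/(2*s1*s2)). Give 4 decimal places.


Bhattacharyya distance between two Gaussians:
DB = (m1-m2)^2/(4*(s1^2+s2^2)) + (1/2)*ln((s1^2+s2^2)/(2*s1*s2)).
(m1-m2)^2 = (5)^2 = 25.
s1^2+s2^2 = 25 + 16 = 41.
term1 = 25/164 = 0.152439.
term2 = 0.5*ln(41/40.0) = 0.012346.
DB = 0.152439 + 0.012346 = 0.1648

0.1648


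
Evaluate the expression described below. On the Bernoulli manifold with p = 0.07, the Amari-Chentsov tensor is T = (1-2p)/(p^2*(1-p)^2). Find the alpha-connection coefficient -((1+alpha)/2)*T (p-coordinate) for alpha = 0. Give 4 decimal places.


Skewness (Amari-Chentsov) tensor: T = (1-2p)/(p^2*(1-p)^2).
p = 0.07, 1-2p = 0.86, p^2 = 0.0049, (1-p)^2 = 0.8649.
T = 0.86/(0.0049 * 0.8649) = 202.92543.
In the p-coordinate, Gamma^(alpha) = Gamma^(0) - (alpha/2)*T with Gamma^(0) = (1/2)*g'(p) = -T/2,
so Gamma^(alpha) = -((1+alpha)/2)*T.
alpha = 0, -(1+alpha)/2 = -0.5.
Gamma = -0.5 * 202.92543 = -101.4627

-101.4627


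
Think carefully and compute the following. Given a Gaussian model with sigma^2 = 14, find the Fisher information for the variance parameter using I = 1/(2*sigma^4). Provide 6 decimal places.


Fisher information for variance: I(sigma^2) = 1/(2*sigma^4).
sigma^2 = 14, so sigma^4 = 196.
I = 1/(2*196) = 1/392 = 0.002551

0.002551


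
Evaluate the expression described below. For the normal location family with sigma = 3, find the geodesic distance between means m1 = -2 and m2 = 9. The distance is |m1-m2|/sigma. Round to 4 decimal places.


On the fixed-variance normal subfamily, geodesic distance = |m1-m2|/sigma.
|-2 - 9| = 11.
sigma = 3.
d = 11/3 = 3.6667

3.6667


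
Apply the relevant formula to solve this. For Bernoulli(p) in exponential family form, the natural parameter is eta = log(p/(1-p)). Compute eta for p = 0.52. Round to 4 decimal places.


Natural parameter for Bernoulli: eta = log(p/(1-p)).
p = 0.52, 1-p = 0.48.
p/(1-p) = 1.083333.
eta = log(1.083333) = 0.0800

0.0800


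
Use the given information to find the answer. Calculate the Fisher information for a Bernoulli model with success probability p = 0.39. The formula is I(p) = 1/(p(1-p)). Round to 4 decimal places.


For Bernoulli(p), Fisher information is I(p) = 1/(p*(1-p)).
p = 0.39, 1-p = 0.61.
p*(1-p) = 0.2379.
I(p) = 1/0.2379 = 4.2034

4.2034


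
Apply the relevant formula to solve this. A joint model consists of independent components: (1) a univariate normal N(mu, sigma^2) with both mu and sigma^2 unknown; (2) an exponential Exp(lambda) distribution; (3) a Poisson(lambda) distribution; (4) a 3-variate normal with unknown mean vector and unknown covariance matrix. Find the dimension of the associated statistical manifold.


The dimension of a statistical manifold equals the number of free
(independent) real parameters of the model. For a product of independent
blocks the parameter counts add.
- normal (mu, sigma^2): 2.
- exponential (lambda): 1.
- Poisson (lambda): 1.
- 3-variate normal: 3 (mean) + 3*4/2 = 6 (symmetric covariance) = 9.
Total = 2 + 1 + 1 + 9 = 13.
Dimension = 13

13


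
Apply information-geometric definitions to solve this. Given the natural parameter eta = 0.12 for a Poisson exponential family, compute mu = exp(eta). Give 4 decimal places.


Expectation parameter for Poisson exponential family:
mu = exp(eta).
eta = 0.12.
mu = exp(0.12) = 1.1275

1.1275


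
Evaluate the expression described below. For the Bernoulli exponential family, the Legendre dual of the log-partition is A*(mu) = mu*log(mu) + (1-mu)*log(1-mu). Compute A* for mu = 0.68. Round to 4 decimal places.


Legendre transform for Bernoulli:
A*(mu) = mu*log(mu) + (1-mu)*log(1-mu).
mu = 0.68, 1-mu = 0.32.
mu*log(mu) = 0.68*log(0.68) = -0.26225.
(1-mu)*log(1-mu) = 0.32*log(0.32) = -0.364619.
A* = -0.26225 + -0.364619 = -0.6269

-0.6269


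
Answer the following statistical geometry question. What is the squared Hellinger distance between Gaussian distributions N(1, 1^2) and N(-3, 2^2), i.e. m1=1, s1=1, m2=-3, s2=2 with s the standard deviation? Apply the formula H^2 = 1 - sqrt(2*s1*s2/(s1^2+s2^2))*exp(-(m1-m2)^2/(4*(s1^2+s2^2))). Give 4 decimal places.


Squared Hellinger distance for Gaussians:
H^2 = 1 - sqrt(2*s1*s2/(s1^2+s2^2)) * exp(-(m1-m2)^2/(4*(s1^2+s2^2))).
s1^2 = 1, s2^2 = 4, s1^2+s2^2 = 5.
sqrt(2*1*2/(5)) = 0.894427.
(m1-m2)^2 = (4)^2 = 16.
exp(-16/(4*5)) = exp(-0.8) = 0.449329.
H^2 = 1 - 0.894427*0.449329 = 0.5981

0.5981


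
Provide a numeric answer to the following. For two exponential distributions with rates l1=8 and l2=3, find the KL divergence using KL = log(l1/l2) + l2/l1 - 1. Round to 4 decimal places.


KL divergence for exponential family:
KL = log(l1/l2) + l2/l1 - 1.
log(8/3) = 0.980829.
3/8 = 0.375.
KL = 0.980829 + 0.375 - 1 = 0.3558

0.3558


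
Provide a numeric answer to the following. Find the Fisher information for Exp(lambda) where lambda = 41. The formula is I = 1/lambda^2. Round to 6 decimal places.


Fisher information for exponential: I(lambda) = 1/lambda^2.
lambda = 41, lambda^2 = 1681.
I = 1/1681 = 0.000595

0.000595


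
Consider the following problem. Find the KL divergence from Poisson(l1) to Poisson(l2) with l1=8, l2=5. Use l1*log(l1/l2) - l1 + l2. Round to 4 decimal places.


KL divergence for Poisson:
KL = l1*log(l1/l2) - l1 + l2.
l1 = 8, l2 = 5.
log(8/5) = 0.470004.
l1*log(l1/l2) = 8 * 0.470004 = 3.760029.
KL = 3.760029 - 8 + 5 = 0.7600

0.7600


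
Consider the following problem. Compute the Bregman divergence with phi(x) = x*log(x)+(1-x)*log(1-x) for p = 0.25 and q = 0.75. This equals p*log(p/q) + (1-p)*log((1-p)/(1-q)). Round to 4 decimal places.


Bregman divergence with negative entropy generator:
D = p*log(p/q) + (1-p)*log((1-p)/(1-q)).
p = 0.25, q = 0.75.
p*log(p/q) = 0.25*log(0.25/0.75) = -0.274653.
(1-p)*log((1-p)/(1-q)) = 0.75*log(0.75/0.25) = 0.823959.
D = -0.274653 + 0.823959 = 0.5493

0.5493


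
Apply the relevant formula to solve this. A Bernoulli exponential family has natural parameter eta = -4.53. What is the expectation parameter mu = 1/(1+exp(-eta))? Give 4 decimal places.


Dual coordinate (expectation parameter) for Bernoulli:
mu = 1/(1+exp(-eta)).
eta = -4.53.
exp(-eta) = exp(4.53) = 92.758561.
mu = 1/(1+92.758561) = 0.0107

0.0107


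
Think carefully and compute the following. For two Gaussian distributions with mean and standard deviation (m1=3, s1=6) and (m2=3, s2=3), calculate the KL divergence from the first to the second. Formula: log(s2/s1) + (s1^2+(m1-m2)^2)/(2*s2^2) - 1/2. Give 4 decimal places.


KL divergence between normal distributions:
KL = log(s2/s1) + (s1^2 + (m1-m2)^2)/(2*s2^2) - 1/2.
log(3/6) = -0.693147.
(6^2 + (3-3)^2)/(2*3^2) = (36 + 0)/18 = 2.0.
KL = -0.693147 + 2.0 - 0.5 = 0.8069

0.8069


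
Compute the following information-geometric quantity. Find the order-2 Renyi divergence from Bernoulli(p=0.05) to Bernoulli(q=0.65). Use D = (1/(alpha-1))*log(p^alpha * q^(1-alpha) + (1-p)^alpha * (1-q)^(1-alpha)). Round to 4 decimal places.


Renyi divergence of order alpha between Bernoulli distributions:
D = (1/(alpha-1))*log(p^alpha * q^(1-alpha) + (1-p)^alpha * (1-q)^(1-alpha)).
alpha = 2, p = 0.05, q = 0.65.
p^alpha * q^(1-alpha) = 0.05^2 * 0.65^-1 = 0.003846.
(1-p)^alpha * (1-q)^(1-alpha) = 0.95^2 * 0.35^-1 = 2.578571.
sum = 0.003846 + 2.578571 = 2.582418.
D = (1/1)*log(2.582418) = 0.9487

0.9487


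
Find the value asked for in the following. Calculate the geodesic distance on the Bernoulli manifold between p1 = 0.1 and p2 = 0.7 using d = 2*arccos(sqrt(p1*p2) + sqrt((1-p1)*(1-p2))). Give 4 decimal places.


Geodesic distance on Bernoulli manifold:
d(p1,p2) = 2*arccos(sqrt(p1*p2) + sqrt((1-p1)*(1-p2))).
sqrt(p1*p2) = sqrt(0.1*0.7) = 0.264575.
sqrt((1-p1)*(1-p2)) = sqrt(0.9*0.3) = 0.519615.
arg = 0.264575 + 0.519615 = 0.78419.
d = 2*arccos(0.78419) = 1.3388

1.3388


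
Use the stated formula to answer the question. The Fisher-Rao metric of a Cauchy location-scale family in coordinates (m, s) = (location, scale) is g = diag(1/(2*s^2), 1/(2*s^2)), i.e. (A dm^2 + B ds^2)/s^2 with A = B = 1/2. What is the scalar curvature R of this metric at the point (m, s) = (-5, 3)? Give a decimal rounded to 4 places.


The metric has the form g = (A dm^2 + B ds^2)/s^2 with A = 1/2, B = 1/2.
Substitute u = sqrt(A/B)*m: g = B*(du^2 + ds^2)/s^2, i.e. B times the
Poincare upper half-plane metric, which has constant Gaussian curvature -1.
Scaling a 2D metric by a constant c divides the Gaussian curvature by c,
so K = -1/B = -1/(1/2) = -2.0000 everywhere (the point (m, s) = (-5, 3) is irrelevant:
the curvature is constant).
Scalar curvature in dimension 2: R = 2K = -2/(1/2) = -4.0000.

-4.0000


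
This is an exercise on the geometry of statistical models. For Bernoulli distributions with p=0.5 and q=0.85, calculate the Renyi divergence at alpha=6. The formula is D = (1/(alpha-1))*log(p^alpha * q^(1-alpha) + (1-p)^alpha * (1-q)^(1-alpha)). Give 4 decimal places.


Renyi divergence of order alpha between Bernoulli distributions:
D = (1/(alpha-1))*log(p^alpha * q^(1-alpha) + (1-p)^alpha * (1-q)^(1-alpha)).
alpha = 6, p = 0.5, q = 0.85.
p^alpha * q^(1-alpha) = 0.5^6 * 0.85^-5 = 0.035215.
(1-p)^alpha * (1-q)^(1-alpha) = 0.5^6 * 0.15^-5 = 205.761317.
sum = 0.035215 + 205.761317 = 205.796532.
D = (1/5)*log(205.796532) = 1.0654

1.0654


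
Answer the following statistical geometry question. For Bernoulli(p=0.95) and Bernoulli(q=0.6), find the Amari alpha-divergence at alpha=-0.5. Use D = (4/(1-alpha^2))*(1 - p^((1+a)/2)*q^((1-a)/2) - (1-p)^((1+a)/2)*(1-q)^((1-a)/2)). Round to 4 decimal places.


Amari alpha-divergence:
D = (4/(1-alpha^2))*(1 - p^((1+a)/2)*q^((1-a)/2) - (1-p)^((1+a)/2)*(1-q)^((1-a)/2)).
alpha = -0.5, p = 0.95, q = 0.6.
e1 = (1+alpha)/2 = 0.25, e2 = (1-alpha)/2 = 0.75.
t1 = p^e1 * q^e2 = 0.95^0.25 * 0.6^0.75 = 0.673045.
t2 = (1-p)^e1 * (1-q)^e2 = 0.05^0.25 * 0.4^0.75 = 0.237841.
4/(1-alpha^2) = 5.333333.
D = 5.333333*(1 - 0.673045 - 0.237841) = 0.4753

0.4753


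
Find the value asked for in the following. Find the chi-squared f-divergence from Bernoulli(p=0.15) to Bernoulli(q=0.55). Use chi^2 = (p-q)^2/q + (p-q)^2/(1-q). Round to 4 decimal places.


Chi-squared divergence between Bernoulli distributions:
chi^2 = (p-q)^2/q + (p-q)^2/(1-q).
p = 0.15, q = 0.55, p-q = -0.4.
(p-q)^2 = 0.16.
term1 = 0.16/0.55 = 0.290909.
term2 = 0.16/0.45 = 0.355556.
chi^2 = 0.290909 + 0.355556 = 0.6465

0.6465


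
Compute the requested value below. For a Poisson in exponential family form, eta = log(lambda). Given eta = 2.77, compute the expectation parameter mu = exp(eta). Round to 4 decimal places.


Expectation parameter for Poisson exponential family:
mu = exp(eta).
eta = 2.77.
mu = exp(2.77) = 15.9586

15.9586


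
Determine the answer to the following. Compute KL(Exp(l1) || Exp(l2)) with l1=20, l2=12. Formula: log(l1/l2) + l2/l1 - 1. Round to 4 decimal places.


KL divergence for exponential family:
KL = log(l1/l2) + l2/l1 - 1.
log(20/12) = 0.510826.
12/20 = 0.6.
KL = 0.510826 + 0.6 - 1 = 0.1108

0.1108


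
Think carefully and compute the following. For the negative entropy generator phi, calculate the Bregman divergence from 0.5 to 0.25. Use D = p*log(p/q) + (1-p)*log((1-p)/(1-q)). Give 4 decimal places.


Bregman divergence with negative entropy generator:
D = p*log(p/q) + (1-p)*log((1-p)/(1-q)).
p = 0.5, q = 0.25.
p*log(p/q) = 0.5*log(0.5/0.25) = 0.346574.
(1-p)*log((1-p)/(1-q)) = 0.5*log(0.5/0.75) = -0.202733.
D = 0.346574 + -0.202733 = 0.1438

0.1438


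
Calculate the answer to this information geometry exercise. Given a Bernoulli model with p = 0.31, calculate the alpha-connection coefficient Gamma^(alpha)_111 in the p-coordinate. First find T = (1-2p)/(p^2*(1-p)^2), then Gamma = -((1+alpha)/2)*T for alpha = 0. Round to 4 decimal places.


Skewness (Amari-Chentsov) tensor: T = (1-2p)/(p^2*(1-p)^2).
p = 0.31, 1-2p = 0.38, p^2 = 0.0961, (1-p)^2 = 0.4761.
T = 0.38/(0.0961 * 0.4761) = 8.305428.
In the p-coordinate, Gamma^(alpha) = Gamma^(0) - (alpha/2)*T with Gamma^(0) = (1/2)*g'(p) = -T/2,
so Gamma^(alpha) = -((1+alpha)/2)*T.
alpha = 0, -(1+alpha)/2 = -0.5.
Gamma = -0.5 * 8.305428 = -4.1527

-4.1527


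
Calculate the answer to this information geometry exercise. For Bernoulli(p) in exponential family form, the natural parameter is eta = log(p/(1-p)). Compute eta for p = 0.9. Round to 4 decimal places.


Natural parameter for Bernoulli: eta = log(p/(1-p)).
p = 0.9, 1-p = 0.1.
p/(1-p) = 9.0.
eta = log(9.0) = 2.1972

2.1972


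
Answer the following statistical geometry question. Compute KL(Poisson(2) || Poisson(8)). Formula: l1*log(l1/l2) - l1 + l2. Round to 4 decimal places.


KL divergence for Poisson:
KL = l1*log(l1/l2) - l1 + l2.
l1 = 2, l2 = 8.
log(2/8) = -1.386294.
l1*log(l1/l2) = 2 * -1.386294 = -2.772589.
KL = -2.772589 - 2 + 8 = 3.2274

3.2274


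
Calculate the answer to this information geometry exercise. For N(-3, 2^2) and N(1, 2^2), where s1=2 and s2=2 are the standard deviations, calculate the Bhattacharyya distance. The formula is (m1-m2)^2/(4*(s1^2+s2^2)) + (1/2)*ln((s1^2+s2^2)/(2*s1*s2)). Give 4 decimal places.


Bhattacharyya distance between two Gaussians:
DB = (m1-m2)^2/(4*(s1^2+s2^2)) + (1/2)*ln((s1^2+s2^2)/(2*s1*s2)).
(m1-m2)^2 = (-4)^2 = 16.
s1^2+s2^2 = 4 + 4 = 8.
term1 = 16/32 = 0.5.
term2 = 0.5*ln(8/8.0) = 0.0.
DB = 0.5 + 0.0 = 0.5000

0.5000


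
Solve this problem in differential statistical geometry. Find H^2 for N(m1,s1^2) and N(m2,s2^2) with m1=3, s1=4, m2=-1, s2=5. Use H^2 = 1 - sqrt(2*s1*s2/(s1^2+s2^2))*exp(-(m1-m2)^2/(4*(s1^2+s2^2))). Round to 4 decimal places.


Squared Hellinger distance for Gaussians:
H^2 = 1 - sqrt(2*s1*s2/(s1^2+s2^2)) * exp(-(m1-m2)^2/(4*(s1^2+s2^2))).
s1^2 = 16, s2^2 = 25, s1^2+s2^2 = 41.
sqrt(2*4*5/(41)) = 0.98773.
(m1-m2)^2 = (4)^2 = 16.
exp(-16/(4*41)) = exp(-0.097561) = 0.907047.
H^2 = 1 - 0.98773*0.907047 = 0.1041

0.1041


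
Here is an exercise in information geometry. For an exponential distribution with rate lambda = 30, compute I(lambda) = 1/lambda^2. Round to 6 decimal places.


Fisher information for exponential: I(lambda) = 1/lambda^2.
lambda = 30, lambda^2 = 900.
I = 1/900 = 0.001111

0.001111


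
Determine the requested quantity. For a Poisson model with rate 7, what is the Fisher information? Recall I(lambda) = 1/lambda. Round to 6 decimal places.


Fisher information for Poisson: I(lambda) = 1/lambda.
lambda = 7.
I(lambda) = 1/7 = 0.142857

0.142857


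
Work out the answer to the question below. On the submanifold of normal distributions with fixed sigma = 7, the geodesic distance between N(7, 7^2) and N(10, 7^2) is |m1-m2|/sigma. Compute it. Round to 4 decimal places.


On the fixed-variance normal subfamily, geodesic distance = |m1-m2|/sigma.
|7 - 10| = 3.
sigma = 7.
d = 3/7 = 0.4286

0.4286


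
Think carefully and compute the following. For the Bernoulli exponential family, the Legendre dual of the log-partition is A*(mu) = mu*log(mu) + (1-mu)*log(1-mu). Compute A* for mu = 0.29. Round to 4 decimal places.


Legendre transform for Bernoulli:
A*(mu) = mu*log(mu) + (1-mu)*log(1-mu).
mu = 0.29, 1-mu = 0.71.
mu*log(mu) = 0.29*log(0.29) = -0.358984.
(1-mu)*log(1-mu) = 0.71*log(0.71) = -0.243168.
A* = -0.358984 + -0.243168 = -0.6022

-0.6022


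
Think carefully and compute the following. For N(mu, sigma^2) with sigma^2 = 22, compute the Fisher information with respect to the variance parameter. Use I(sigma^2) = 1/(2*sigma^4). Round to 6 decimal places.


Fisher information for variance: I(sigma^2) = 1/(2*sigma^4).
sigma^2 = 22, so sigma^4 = 484.
I = 1/(2*484) = 1/968 = 0.001033

0.001033


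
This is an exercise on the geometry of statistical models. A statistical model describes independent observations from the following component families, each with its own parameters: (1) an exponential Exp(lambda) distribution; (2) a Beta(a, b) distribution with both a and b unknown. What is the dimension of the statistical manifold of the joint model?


The dimension of a statistical manifold equals the number of free
(independent) real parameters of the model. For a product of independent
blocks the parameter counts add.
- exponential (lambda): 1.
- Beta (a, b): 2.
Total = 1 + 2 = 3.
Dimension = 3

3


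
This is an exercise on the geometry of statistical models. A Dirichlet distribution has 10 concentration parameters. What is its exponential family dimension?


Exponential family dimension calculation:
Dirichlet with 10 components has 10 natural parameters.

10


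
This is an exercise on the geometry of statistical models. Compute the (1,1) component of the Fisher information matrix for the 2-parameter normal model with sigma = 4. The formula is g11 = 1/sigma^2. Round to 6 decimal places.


For the 2-parameter normal family, the Fisher metric has:
  g11 = 1/sigma^2, g22 = 2/sigma^2.
sigma = 4, sigma^2 = 16.
g11 = 0.062500

0.062500


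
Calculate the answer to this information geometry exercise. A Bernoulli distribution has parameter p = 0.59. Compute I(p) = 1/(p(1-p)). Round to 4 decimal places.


For Bernoulli(p), Fisher information is I(p) = 1/(p*(1-p)).
p = 0.59, 1-p = 0.41.
p*(1-p) = 0.2419.
I(p) = 1/0.2419 = 4.1339

4.1339


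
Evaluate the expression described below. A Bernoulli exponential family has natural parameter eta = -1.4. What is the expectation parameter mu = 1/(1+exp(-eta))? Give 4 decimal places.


Dual coordinate (expectation parameter) for Bernoulli:
mu = 1/(1+exp(-eta)).
eta = -1.4.
exp(-eta) = exp(1.4) = 4.0552.
mu = 1/(1+4.0552) = 0.1978

0.1978


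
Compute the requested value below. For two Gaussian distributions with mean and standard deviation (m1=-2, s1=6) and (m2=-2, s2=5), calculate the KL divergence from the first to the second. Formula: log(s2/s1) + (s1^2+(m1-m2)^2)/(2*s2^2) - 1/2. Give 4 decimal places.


KL divergence between normal distributions:
KL = log(s2/s1) + (s1^2 + (m1-m2)^2)/(2*s2^2) - 1/2.
log(5/6) = -0.182322.
(6^2 + (-2--2)^2)/(2*5^2) = (36 + 0)/50 = 0.72.
KL = -0.182322 + 0.72 - 0.5 = 0.0377

0.0377


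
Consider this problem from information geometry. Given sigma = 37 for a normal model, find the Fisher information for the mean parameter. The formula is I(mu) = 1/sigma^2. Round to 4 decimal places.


The Fisher information for the mean of a normal distribution is I(mu) = 1/sigma^2.
sigma = 37, so sigma^2 = 1369.
I(mu) = 1/1369 = 0.0007

0.0007


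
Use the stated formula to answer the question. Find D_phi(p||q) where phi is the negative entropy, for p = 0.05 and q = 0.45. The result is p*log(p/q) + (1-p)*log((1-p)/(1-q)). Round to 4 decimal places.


Bregman divergence with negative entropy generator:
D = p*log(p/q) + (1-p)*log((1-p)/(1-q)).
p = 0.05, q = 0.45.
p*log(p/q) = 0.05*log(0.05/0.45) = -0.109861.
(1-p)*log((1-p)/(1-q)) = 0.95*log(0.95/0.55) = 0.519217.
D = -0.109861 + 0.519217 = 0.4094

0.4094


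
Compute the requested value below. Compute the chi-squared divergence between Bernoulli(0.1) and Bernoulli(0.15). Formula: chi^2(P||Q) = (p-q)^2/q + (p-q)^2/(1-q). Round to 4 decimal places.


Chi-squared divergence between Bernoulli distributions:
chi^2 = (p-q)^2/q + (p-q)^2/(1-q).
p = 0.1, q = 0.15, p-q = -0.05.
(p-q)^2 = 0.0025.
term1 = 0.0025/0.15 = 0.016667.
term2 = 0.0025/0.85 = 0.002941.
chi^2 = 0.016667 + 0.002941 = 0.0196

0.0196


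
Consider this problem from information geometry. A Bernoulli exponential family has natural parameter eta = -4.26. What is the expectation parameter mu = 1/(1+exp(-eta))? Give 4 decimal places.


Dual coordinate (expectation parameter) for Bernoulli:
mu = 1/(1+exp(-eta)).
eta = -4.26.
exp(-eta) = exp(4.26) = 70.809983.
mu = 1/(1+70.809983) = 0.0139

0.0139


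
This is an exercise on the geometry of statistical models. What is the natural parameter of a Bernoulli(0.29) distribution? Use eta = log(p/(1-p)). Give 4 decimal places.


Natural parameter for Bernoulli: eta = log(p/(1-p)).
p = 0.29, 1-p = 0.71.
p/(1-p) = 0.408451.
eta = log(0.408451) = -0.8954

-0.8954


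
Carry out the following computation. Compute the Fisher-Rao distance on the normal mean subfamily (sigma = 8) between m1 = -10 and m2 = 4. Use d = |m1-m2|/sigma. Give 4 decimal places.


On the fixed-variance normal subfamily, geodesic distance = |m1-m2|/sigma.
|-10 - 4| = 14.
sigma = 8.
d = 14/8 = 1.7500

1.7500


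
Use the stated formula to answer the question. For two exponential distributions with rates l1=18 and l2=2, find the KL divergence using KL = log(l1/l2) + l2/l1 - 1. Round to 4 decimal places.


KL divergence for exponential family:
KL = log(l1/l2) + l2/l1 - 1.
log(18/2) = 2.197225.
2/18 = 0.111111.
KL = 2.197225 + 0.111111 - 1 = 1.3083

1.3083


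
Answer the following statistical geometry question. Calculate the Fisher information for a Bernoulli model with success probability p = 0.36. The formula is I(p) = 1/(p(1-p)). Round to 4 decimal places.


For Bernoulli(p), Fisher information is I(p) = 1/(p*(1-p)).
p = 0.36, 1-p = 0.64.
p*(1-p) = 0.2304.
I(p) = 1/0.2304 = 4.3403

4.3403


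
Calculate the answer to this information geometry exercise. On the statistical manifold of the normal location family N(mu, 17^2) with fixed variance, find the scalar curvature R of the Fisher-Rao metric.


This family has a single free parameter, so its statistical manifold
is 1-dimensional. The Riemann curvature tensor of any 1-dimensional
Riemannian manifold vanishes identically, so R = 0.

0


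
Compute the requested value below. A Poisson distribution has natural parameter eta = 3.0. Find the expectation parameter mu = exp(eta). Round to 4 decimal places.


Expectation parameter for Poisson exponential family:
mu = exp(eta).
eta = 3.0.
mu = exp(3.0) = 20.0855

20.0855


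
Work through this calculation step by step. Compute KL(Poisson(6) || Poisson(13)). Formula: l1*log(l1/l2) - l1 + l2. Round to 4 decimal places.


KL divergence for Poisson:
KL = l1*log(l1/l2) - l1 + l2.
l1 = 6, l2 = 13.
log(6/13) = -0.77319.
l1*log(l1/l2) = 6 * -0.77319 = -4.639139.
KL = -4.639139 - 6 + 13 = 2.3609

2.3609


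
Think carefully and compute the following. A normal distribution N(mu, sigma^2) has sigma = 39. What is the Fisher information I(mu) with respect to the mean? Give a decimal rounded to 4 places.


The Fisher information for the mean of a normal distribution is I(mu) = 1/sigma^2.
sigma = 39, so sigma^2 = 1521.
I(mu) = 1/1521 = 0.0007

0.0007


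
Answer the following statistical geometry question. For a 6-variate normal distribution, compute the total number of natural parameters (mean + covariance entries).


Exponential family dimension calculation:
For 6-dim MVN: mean has 6 params, covariance has 6*7/2 = 21 unique entries.
Total dim = 6 + 21 = 27.

27


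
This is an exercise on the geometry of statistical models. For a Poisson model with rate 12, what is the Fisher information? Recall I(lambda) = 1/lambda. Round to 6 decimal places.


Fisher information for Poisson: I(lambda) = 1/lambda.
lambda = 12.
I(lambda) = 1/12 = 0.083333

0.083333


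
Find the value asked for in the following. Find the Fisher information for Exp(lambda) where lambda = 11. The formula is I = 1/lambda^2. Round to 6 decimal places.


Fisher information for exponential: I(lambda) = 1/lambda^2.
lambda = 11, lambda^2 = 121.
I = 1/121 = 0.008264

0.008264


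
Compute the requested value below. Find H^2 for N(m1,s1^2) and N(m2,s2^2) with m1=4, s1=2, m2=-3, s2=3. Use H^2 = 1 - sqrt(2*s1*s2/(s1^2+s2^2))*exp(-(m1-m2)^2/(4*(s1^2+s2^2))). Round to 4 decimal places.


Squared Hellinger distance for Gaussians:
H^2 = 1 - sqrt(2*s1*s2/(s1^2+s2^2)) * exp(-(m1-m2)^2/(4*(s1^2+s2^2))).
s1^2 = 4, s2^2 = 9, s1^2+s2^2 = 13.
sqrt(2*2*3/(13)) = 0.960769.
(m1-m2)^2 = (7)^2 = 49.
exp(-49/(4*13)) = exp(-0.942308) = 0.389727.
H^2 = 1 - 0.960769*0.389727 = 0.6256

0.6256


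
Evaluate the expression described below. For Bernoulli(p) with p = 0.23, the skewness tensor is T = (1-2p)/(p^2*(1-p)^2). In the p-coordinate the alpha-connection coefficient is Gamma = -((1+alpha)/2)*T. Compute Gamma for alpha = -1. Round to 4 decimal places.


Skewness (Amari-Chentsov) tensor: T = (1-2p)/(p^2*(1-p)^2).
p = 0.23, 1-2p = 0.54, p^2 = 0.0529, (1-p)^2 = 0.5929.
T = 0.54/(0.0529 * 0.5929) = 17.216967.
In the p-coordinate, Gamma^(alpha) = Gamma^(0) - (alpha/2)*T with Gamma^(0) = (1/2)*g'(p) = -T/2,
so Gamma^(alpha) = -((1+alpha)/2)*T.
alpha = -1, -(1+alpha)/2 = 0.0.
Gamma = 0.0 * 17.216967 = 0.0000

0.0000


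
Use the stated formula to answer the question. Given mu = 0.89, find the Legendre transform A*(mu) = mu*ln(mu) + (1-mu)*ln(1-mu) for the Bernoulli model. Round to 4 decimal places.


Legendre transform for Bernoulli:
A*(mu) = mu*log(mu) + (1-mu)*log(1-mu).
mu = 0.89, 1-mu = 0.11.
mu*log(mu) = 0.89*log(0.89) = -0.103715.
(1-mu)*log(1-mu) = 0.11*log(0.11) = -0.2428.
A* = -0.103715 + -0.2428 = -0.3465

-0.3465


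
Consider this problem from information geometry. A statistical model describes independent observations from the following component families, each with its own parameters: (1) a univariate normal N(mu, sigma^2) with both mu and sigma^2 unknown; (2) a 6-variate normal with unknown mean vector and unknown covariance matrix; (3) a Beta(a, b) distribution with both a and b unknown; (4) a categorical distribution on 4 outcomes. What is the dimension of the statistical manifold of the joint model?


The dimension of a statistical manifold equals the number of free
(independent) real parameters of the model. For a product of independent
blocks the parameter counts add.
- normal (mu, sigma^2): 2.
- 6-variate normal: 6 (mean) + 6*7/2 = 21 (symmetric covariance) = 27.
- Beta (a, b): 2.
- categorical on 4 outcomes (probabilities sum to 1): 4-1 = 3.
Total = 2 + 27 + 2 + 3 = 34.
Dimension = 34

34


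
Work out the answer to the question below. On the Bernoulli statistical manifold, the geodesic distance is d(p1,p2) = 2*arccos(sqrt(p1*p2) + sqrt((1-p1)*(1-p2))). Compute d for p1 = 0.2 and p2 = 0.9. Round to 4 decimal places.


Geodesic distance on Bernoulli manifold:
d(p1,p2) = 2*arccos(sqrt(p1*p2) + sqrt((1-p1)*(1-p2))).
sqrt(p1*p2) = sqrt(0.2*0.9) = 0.424264.
sqrt((1-p1)*(1-p2)) = sqrt(0.8*0.1) = 0.282843.
arg = 0.424264 + 0.282843 = 0.707107.
d = 2*arccos(0.707107) = 1.5708

1.5708


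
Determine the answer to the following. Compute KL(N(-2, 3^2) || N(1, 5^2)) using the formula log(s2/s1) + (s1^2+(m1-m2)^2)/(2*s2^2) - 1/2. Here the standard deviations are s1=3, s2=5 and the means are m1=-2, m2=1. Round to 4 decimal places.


KL divergence between normal distributions:
KL = log(s2/s1) + (s1^2 + (m1-m2)^2)/(2*s2^2) - 1/2.
log(5/3) = 0.510826.
(3^2 + (-2-1)^2)/(2*5^2) = (9 + 9)/50 = 0.36.
KL = 0.510826 + 0.36 - 0.5 = 0.3708

0.3708


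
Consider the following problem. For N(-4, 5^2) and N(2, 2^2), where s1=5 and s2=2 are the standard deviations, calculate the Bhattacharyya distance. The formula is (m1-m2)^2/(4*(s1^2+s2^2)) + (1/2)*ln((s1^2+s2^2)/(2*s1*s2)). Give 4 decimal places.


Bhattacharyya distance between two Gaussians:
DB = (m1-m2)^2/(4*(s1^2+s2^2)) + (1/2)*ln((s1^2+s2^2)/(2*s1*s2)).
(m1-m2)^2 = (-6)^2 = 36.
s1^2+s2^2 = 25 + 4 = 29.
term1 = 36/116 = 0.310345.
term2 = 0.5*ln(29/20.0) = 0.185782.
DB = 0.310345 + 0.185782 = 0.4961

0.4961


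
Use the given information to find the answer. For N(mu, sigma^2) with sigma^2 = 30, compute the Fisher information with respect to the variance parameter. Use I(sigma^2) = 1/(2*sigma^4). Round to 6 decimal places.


Fisher information for variance: I(sigma^2) = 1/(2*sigma^4).
sigma^2 = 30, so sigma^4 = 900.
I = 1/(2*900) = 1/1800 = 0.000556

0.000556


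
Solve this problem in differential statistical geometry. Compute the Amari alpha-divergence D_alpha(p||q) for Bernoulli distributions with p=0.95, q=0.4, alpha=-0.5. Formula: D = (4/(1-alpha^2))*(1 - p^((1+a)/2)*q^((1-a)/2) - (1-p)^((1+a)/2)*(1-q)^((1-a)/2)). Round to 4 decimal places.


Amari alpha-divergence:
D = (4/(1-alpha^2))*(1 - p^((1+a)/2)*q^((1-a)/2) - (1-p)^((1+a)/2)*(1-q)^((1-a)/2)).
alpha = -0.5, p = 0.95, q = 0.4.
e1 = (1+alpha)/2 = 0.25, e2 = (1-alpha)/2 = 0.75.
t1 = p^e1 * q^e2 = 0.95^0.25 * 0.4^0.75 = 0.496565.
t2 = (1-p)^e1 * (1-q)^e2 = 0.05^0.25 * 0.6^0.75 = 0.322371.
4/(1-alpha^2) = 5.333333.
D = 5.333333*(1 - 0.496565 - 0.322371) = 0.9657

0.9657


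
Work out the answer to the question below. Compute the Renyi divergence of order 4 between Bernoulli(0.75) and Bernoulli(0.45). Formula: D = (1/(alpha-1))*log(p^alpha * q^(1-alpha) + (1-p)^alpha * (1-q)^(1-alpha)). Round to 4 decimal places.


Renyi divergence of order alpha between Bernoulli distributions:
D = (1/(alpha-1))*log(p^alpha * q^(1-alpha) + (1-p)^alpha * (1-q)^(1-alpha)).
alpha = 4, p = 0.75, q = 0.45.
p^alpha * q^(1-alpha) = 0.75^4 * 0.45^-3 = 3.472222.
(1-p)^alpha * (1-q)^(1-alpha) = 0.25^4 * 0.55^-3 = 0.023479.
sum = 3.472222 + 0.023479 = 3.495701.
D = (1/3)*log(3.495701) = 0.4172

0.4172


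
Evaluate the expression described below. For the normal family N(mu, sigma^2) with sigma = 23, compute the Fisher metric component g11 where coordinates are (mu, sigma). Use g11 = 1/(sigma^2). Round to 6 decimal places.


For the 2-parameter normal family, the Fisher metric has:
  g11 = 1/sigma^2, g22 = 2/sigma^2.
sigma = 23, sigma^2 = 529.
g11 = 0.001890

0.001890


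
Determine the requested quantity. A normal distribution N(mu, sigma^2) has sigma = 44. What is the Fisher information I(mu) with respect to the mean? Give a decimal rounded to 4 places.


The Fisher information for the mean of a normal distribution is I(mu) = 1/sigma^2.
sigma = 44, so sigma^2 = 1936.
I(mu) = 1/1936 = 0.0005

0.0005


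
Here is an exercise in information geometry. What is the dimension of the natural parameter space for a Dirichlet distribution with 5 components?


Exponential family dimension calculation:
Dirichlet with 5 components has 5 natural parameters.

5


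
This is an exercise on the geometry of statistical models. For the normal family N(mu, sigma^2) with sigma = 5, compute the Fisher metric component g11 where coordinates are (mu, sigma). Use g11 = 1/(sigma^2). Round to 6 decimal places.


For the 2-parameter normal family, the Fisher metric has:
  g11 = 1/sigma^2, g22 = 2/sigma^2.
sigma = 5, sigma^2 = 25.
g11 = 0.040000

0.040000


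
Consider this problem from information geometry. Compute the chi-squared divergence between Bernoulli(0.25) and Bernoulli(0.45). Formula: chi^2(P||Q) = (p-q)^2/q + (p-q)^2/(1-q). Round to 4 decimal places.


Chi-squared divergence between Bernoulli distributions:
chi^2 = (p-q)^2/q + (p-q)^2/(1-q).
p = 0.25, q = 0.45, p-q = -0.2.
(p-q)^2 = 0.04.
term1 = 0.04/0.45 = 0.088889.
term2 = 0.04/0.55 = 0.072727.
chi^2 = 0.088889 + 0.072727 = 0.1616

0.1616


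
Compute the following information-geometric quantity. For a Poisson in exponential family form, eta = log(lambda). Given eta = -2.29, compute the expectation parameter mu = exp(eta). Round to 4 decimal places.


Expectation parameter for Poisson exponential family:
mu = exp(eta).
eta = -2.29.
mu = exp(-2.29) = 0.1013

0.1013


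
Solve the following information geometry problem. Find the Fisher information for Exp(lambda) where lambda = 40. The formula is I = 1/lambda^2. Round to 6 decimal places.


Fisher information for exponential: I(lambda) = 1/lambda^2.
lambda = 40, lambda^2 = 1600.
I = 1/1600 = 0.000625

0.000625


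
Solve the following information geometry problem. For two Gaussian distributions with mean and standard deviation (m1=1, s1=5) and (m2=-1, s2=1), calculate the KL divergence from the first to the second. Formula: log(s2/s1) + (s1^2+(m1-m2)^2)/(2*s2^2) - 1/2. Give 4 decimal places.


KL divergence between normal distributions:
KL = log(s2/s1) + (s1^2 + (m1-m2)^2)/(2*s2^2) - 1/2.
log(1/5) = -1.609438.
(5^2 + (1--1)^2)/(2*1^2) = (25 + 4)/2 = 14.5.
KL = -1.609438 + 14.5 - 0.5 = 12.3906

12.3906


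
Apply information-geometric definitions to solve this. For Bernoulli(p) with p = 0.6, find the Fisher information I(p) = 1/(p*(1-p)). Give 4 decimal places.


For Bernoulli(p), Fisher information is I(p) = 1/(p*(1-p)).
p = 0.6, 1-p = 0.4.
p*(1-p) = 0.24.
I(p) = 1/0.24 = 4.1667

4.1667


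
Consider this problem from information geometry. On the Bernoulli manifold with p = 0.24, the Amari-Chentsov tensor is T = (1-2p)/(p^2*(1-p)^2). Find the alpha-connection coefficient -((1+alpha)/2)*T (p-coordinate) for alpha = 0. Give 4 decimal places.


Skewness (Amari-Chentsov) tensor: T = (1-2p)/(p^2*(1-p)^2).
p = 0.24, 1-2p = 0.52, p^2 = 0.0576, (1-p)^2 = 0.5776.
T = 0.52/(0.0576 * 0.5776) = 15.629809.
In the p-coordinate, Gamma^(alpha) = Gamma^(0) - (alpha/2)*T with Gamma^(0) = (1/2)*g'(p) = -T/2,
so Gamma^(alpha) = -((1+alpha)/2)*T.
alpha = 0, -(1+alpha)/2 = -0.5.
Gamma = -0.5 * 15.629809 = -7.8149

-7.8149


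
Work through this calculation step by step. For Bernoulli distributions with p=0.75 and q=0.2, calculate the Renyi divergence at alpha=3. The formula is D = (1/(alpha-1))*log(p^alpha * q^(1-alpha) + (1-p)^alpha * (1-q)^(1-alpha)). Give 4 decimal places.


Renyi divergence of order alpha between Bernoulli distributions:
D = (1/(alpha-1))*log(p^alpha * q^(1-alpha) + (1-p)^alpha * (1-q)^(1-alpha)).
alpha = 3, p = 0.75, q = 0.2.
p^alpha * q^(1-alpha) = 0.75^3 * 0.2^-2 = 10.546875.
(1-p)^alpha * (1-q)^(1-alpha) = 0.25^3 * 0.8^-2 = 0.024414.
sum = 10.546875 + 0.024414 = 10.571289.
D = (1/2)*log(10.571289) = 1.1791

1.1791
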